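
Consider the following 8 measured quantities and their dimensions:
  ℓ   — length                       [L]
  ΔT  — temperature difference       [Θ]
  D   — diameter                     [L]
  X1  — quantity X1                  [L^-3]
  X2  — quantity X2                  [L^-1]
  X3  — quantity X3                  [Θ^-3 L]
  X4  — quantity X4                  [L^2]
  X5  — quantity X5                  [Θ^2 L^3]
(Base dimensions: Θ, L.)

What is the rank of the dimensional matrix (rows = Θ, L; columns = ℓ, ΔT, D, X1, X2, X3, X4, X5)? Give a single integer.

2

Write exponents as rows Θ,L / cols ℓ,ΔT,D,X1,X2,X3,X4,X5:
  Θ: [ 0  1  0  0  0 -3  0  2]
  L: [ 1  0  1 -3 -1  1  2  3]
RREF → pivots at {ℓ,ΔT} ⇒ r = 2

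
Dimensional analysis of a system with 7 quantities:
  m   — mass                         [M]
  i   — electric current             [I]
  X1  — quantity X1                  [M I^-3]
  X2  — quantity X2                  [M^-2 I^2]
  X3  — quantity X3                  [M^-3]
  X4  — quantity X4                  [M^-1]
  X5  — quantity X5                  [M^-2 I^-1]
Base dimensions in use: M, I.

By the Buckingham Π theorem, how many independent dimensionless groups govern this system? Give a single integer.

5

Exponent matrix [M,I] × [m,i,X1,X2,X3,X4,X5]:
  M: [ 1  0  1 -2 -3 -1 -2]
  I: [ 0  1 -3  2  0  0 -1]
Echelon form has 2 nonzero rows (pivots: m,i)
7 vars − rank 2 = 5 Π groups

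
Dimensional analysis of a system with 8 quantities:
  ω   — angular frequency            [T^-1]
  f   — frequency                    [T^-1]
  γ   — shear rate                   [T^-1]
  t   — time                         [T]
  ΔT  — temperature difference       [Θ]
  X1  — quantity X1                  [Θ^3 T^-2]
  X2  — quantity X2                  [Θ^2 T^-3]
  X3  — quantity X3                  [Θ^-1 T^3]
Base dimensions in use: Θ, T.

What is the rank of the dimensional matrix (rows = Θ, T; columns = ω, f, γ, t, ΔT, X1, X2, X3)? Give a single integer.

2

Exponent matrix [Θ,T] × [ω,f,γ,t,ΔT,X1,X2,X3]:
  Θ: [ 0  0  0  0  1  3  2 -1]
  T: [-1 -1 -1  1  0 -2 -3  3]
RREF → pivots at {ω,ΔT} ⇒ r = 2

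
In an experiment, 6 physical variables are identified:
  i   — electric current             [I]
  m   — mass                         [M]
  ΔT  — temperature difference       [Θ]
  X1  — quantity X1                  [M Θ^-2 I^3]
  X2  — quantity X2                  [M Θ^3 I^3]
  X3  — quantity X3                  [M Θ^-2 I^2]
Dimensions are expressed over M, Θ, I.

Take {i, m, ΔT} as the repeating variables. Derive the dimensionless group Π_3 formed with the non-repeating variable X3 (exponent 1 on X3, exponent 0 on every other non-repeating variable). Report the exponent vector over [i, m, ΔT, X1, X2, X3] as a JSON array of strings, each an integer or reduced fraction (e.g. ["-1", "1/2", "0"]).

Dimensional matrix (M×Θ×I by i×m×ΔT×X1×X2×X3):
  M: [ 0  1  0  1  1  1]
  Θ: [ 0  0  1 -2  3 -2]
  I: [ 1  0  0  3  3  2]
Echelon form has 3 nonzero rows (pivots: i,m,ΔT)
Repeat: i,m,ΔT; free: X1,X2,X3
RREF:
  r0: [   1    0    0    3    3    2]
  r1: [   0    1    0    1    1    1]
  r2: [   0    0    1   -2    3   -2]
Fix exponent of X3 at 1, X1 at 0, X2 at 0; solve each RREF row for its pivot's exponent:
  r0: exp(i) + (2)·1 = 0 ⇒ exp(i) = -2
  r1: exp(m) + (1)·1 = 0 ⇒ exp(m) = -1
  r2: exp(ΔT) + (-2)·1 = 0 ⇒ exp(ΔT) = 2
Π_3 = i^-2 · m^-1 · ΔT^2 · X3

["-2", "-1", "2", "0", "0", "1"]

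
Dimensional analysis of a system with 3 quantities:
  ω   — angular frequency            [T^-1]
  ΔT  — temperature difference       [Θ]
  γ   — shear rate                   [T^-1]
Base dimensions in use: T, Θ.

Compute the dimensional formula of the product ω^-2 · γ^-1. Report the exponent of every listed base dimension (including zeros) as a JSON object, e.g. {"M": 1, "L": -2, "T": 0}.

{"T": 3, "Θ": 0}

Write exponents as rows T,Θ / cols ω,ΔT,γ:
  T: [-1  0 -1]
  Θ: [ 0  1  0]
  [T]: (-2)·-1+(-1)·-1 = 3
  [Θ]: (-2)·0+(-1)·0 = 0
⇒ T^3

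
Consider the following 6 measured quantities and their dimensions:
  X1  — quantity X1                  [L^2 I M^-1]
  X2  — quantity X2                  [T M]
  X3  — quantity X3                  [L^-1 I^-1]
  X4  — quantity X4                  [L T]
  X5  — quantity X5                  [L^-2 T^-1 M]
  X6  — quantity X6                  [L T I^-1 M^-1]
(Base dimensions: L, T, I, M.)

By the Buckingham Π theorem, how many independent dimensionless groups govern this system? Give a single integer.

Write exponents as rows L,T,I,M / cols X1,X2,X3,X4,X5,X6:
  L: [ 2  0 -1  1 -2  1]
  T: [ 0  1  0  1 -1  1]
  I: [ 1  0 -1  0  0 -1]
  M: [-1  1  0  0  1 -1]
Echelon form has 3 nonzero rows (pivots: X1,X2,X3)
n=6, r=3 ⇒ 3 dimensionless groups

3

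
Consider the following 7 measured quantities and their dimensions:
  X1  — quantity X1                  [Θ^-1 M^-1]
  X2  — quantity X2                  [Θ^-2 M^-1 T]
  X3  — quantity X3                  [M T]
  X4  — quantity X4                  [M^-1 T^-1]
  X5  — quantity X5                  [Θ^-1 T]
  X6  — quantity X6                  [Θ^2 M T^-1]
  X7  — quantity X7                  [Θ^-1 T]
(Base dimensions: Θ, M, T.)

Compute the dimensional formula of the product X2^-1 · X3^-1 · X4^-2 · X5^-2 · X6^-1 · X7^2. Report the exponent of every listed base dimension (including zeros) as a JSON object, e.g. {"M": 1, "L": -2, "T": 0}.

{"Θ": 0, "M": 1, "T": 1}

Dimensional matrix (Θ×M×T by X1×X2×X3×X4×X5×X6×X7):
  Θ: [-1 -2  0  0 -1  2 -1]
  M: [-1 -1  1 -1  0  1  0]
  T: [ 0  1  1 -1  1 -1  1]
  [Θ]: (-1)·-2+(-1)·0+(-2)·0+(-2)·-1+(-1)·2+(2)·-1 = 0
  [M]: (-1)·-1+(-1)·1+(-2)·-1+(-2)·0+(-1)·1+(2)·0 = 1
  [T]: (-1)·1+(-1)·1+(-2)·-1+(-2)·1+(-1)·-1+(2)·1 = 1
⇒ M T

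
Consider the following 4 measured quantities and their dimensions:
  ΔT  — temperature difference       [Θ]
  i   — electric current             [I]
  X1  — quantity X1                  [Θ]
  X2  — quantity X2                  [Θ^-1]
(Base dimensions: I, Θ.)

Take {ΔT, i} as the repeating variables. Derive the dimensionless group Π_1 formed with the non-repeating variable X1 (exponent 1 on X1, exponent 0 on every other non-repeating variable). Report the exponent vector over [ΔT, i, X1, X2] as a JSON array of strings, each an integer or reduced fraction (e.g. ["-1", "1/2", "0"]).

Exponent matrix [I,Θ] × [ΔT,i,X1,X2]:
  I: [ 0  1  0  0]
  Θ: [ 1  0  1 -1]
RREF → pivots at {ΔT,i} ⇒ r = 2
Pivot set = {ΔT,i}, free = {X1,X2}
RREF:
  r0: [   1    0    1   -1]
  r1: [   0    1    0    0]
Fix exponent of X1 at 1, X2 at 0; solve each RREF row for its pivot's exponent:
  r0: exp(ΔT) + (1)·1 = 0 ⇒ exp(ΔT) = -1
  r1: exp(i) + (0)·1 = 0 ⇒ exp(i) = 0
Π_1 = ΔT^-1 · X1

["-1", "0", "1", "0"]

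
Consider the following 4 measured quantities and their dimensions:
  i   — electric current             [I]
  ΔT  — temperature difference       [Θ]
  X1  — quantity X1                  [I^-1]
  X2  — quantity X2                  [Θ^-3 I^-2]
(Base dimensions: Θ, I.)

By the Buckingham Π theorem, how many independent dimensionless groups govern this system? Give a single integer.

2

Exponent matrix [Θ,I] × [i,ΔT,X1,X2]:
  Θ: [ 0  1  0 -3]
  I: [ 1  0 -1 -2]
RREF → pivots at {i,ΔT} ⇒ r = 2
Π count = n − r = 4 − 2 = 2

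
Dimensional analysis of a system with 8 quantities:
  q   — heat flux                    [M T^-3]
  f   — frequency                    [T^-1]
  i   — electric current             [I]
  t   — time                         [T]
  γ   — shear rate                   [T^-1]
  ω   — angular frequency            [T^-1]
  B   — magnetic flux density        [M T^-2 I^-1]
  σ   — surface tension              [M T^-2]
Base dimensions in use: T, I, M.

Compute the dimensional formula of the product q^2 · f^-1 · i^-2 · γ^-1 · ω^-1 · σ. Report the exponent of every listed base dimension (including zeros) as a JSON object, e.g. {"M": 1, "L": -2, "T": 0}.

Write exponents as rows T,I,M / cols q,f,i,t,γ,ω,B,σ:
  T: [-3 -1  0  1 -1 -1 -2 -2]
  I: [ 0  0  1  0  0  0 -1  0]
  M: [ 1  0  0  0  0  0  1  1]
  [T]: (2)·-3+(-1)·-1+(-2)·0+(-1)·-1+(-1)·-1+(1)·-2 = -5
  [I]: (2)·0+(-1)·0+(-2)·1+(-1)·0+(-1)·0+(1)·0 = -2
  [M]: (2)·1+(-1)·0+(-2)·0+(-1)·0+(-1)·0+(1)·1 = 3
⇒ T^-5 I^-2 M^3

{"T": -5, "I": -2, "M": 3}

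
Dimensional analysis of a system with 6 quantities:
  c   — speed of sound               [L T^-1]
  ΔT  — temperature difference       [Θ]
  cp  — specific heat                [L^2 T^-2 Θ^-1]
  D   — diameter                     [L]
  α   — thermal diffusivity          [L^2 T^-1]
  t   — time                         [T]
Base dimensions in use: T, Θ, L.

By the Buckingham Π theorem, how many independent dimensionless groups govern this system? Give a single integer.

3

Write exponents as rows T,Θ,L / cols c,ΔT,cp,D,α,t:
  T: [-1  0 -2  0 -1  1]
  Θ: [ 0  1 -1  0  0  0]
  L: [ 1  0  2  1  2  0]
Echelon form has 3 nonzero rows (pivots: c,ΔT,D)
n=6, r=3 ⇒ 3 dimensionless groups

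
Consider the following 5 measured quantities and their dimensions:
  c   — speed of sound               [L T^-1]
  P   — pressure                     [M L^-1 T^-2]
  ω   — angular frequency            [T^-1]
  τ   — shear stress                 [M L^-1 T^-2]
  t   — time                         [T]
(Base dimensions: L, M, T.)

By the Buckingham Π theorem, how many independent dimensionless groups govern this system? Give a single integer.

Exponent matrix [L,M,T] × [c,P,ω,τ,t]:
  L: [ 1 -1  0 -1  0]
  M: [ 0  1  0  1  0]
  T: [-1 -2 -1 -2  1]
RREF → pivots at {c,P,ω} ⇒ r = 3
n=5, r=3 ⇒ 2 dimensionless groups

2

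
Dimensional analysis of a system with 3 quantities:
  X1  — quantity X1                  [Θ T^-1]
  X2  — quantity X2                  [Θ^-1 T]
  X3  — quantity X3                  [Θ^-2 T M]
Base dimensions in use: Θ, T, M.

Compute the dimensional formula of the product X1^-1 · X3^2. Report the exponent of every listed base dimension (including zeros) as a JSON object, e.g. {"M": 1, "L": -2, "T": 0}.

Dimensional matrix (Θ×T×M by X1×X2×X3):
  Θ: [ 1 -1 -2]
  T: [-1  1  1]
  M: [ 0  0  1]
  [Θ]: (-1)·1+(2)·-2 = -5
  [T]: (-1)·-1+(2)·1 = 3
  [M]: (-1)·0+(2)·1 = 2
⇒ Θ^-5 T^3 M^2

{"Θ": -5, "T": 3, "M": 2}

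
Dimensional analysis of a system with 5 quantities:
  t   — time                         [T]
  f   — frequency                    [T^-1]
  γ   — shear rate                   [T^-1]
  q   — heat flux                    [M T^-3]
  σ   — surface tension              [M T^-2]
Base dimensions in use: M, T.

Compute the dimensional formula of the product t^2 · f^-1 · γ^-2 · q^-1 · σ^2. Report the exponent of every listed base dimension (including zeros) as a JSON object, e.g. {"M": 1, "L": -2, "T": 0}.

{"M": 1, "T": 4}

Dimensional matrix (M×T by t×f×γ×q×σ):
  M: [ 0  0  0  1  1]
  T: [ 1 -1 -1 -3 -2]
  [M]: (2)·0+(-1)·0+(-2)·0+(-1)·1+(2)·1 = 1
  [T]: (2)·1+(-1)·-1+(-2)·-1+(-1)·-3+(2)·-2 = 4
⇒ M T^4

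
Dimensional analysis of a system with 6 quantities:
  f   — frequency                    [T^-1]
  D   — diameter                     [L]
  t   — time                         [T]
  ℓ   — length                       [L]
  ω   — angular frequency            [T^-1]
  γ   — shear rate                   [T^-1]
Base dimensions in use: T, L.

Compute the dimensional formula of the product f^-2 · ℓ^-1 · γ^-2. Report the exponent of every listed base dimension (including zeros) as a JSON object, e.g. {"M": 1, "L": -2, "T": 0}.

{"T": 4, "L": -1}

Dimensional matrix (T×L by f×D×t×ℓ×ω×γ):
  T: [-1  0  1  0 -1 -1]
  L: [ 0  1  0  1  0  0]
  [T]: (-2)·-1+(-1)·0+(-2)·-1 = 4
  [L]: (-2)·0+(-1)·1+(-2)·0 = -1
⇒ T^4 L^-1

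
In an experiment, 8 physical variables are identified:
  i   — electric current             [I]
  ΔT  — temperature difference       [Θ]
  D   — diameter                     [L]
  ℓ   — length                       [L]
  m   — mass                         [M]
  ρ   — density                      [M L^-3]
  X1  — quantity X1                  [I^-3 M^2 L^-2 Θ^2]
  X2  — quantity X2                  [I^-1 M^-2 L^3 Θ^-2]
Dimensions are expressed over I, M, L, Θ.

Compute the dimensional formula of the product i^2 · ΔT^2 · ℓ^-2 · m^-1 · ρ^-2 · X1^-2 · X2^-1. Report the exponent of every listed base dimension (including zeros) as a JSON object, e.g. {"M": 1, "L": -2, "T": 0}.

Dimensional matrix (I×M×L×Θ by i×ΔT×D×ℓ×m×ρ×X1×X2):
  I: [ 1  0  0  0  0  0 -3 -1]
  M: [ 0  0  0  0  1  1  2 -2]
  L: [ 0  0  1  1  0 -3 -2  3]
  Θ: [ 0  1  0  0  0  0  2 -2]
  [I]: (2)·1+(2)·0+(-2)·0+(-1)·0+(-2)·0+(-2)·-3+(-1)·-1 = 9
  [M]: (2)·0+(2)·0+(-2)·0+(-1)·1+(-2)·1+(-2)·2+(-1)·-2 = -5
  [L]: (2)·0+(2)·0+(-2)·1+(-1)·0+(-2)·-3+(-2)·-2+(-1)·3 = 5
  [Θ]: (2)·0+(2)·1+(-2)·0+(-1)·0+(-2)·0+(-2)·2+(-1)·-2 = 0
⇒ I^9 M^-5 L^5

{"I": 9, "M": -5, "L": 5, "Θ": 0}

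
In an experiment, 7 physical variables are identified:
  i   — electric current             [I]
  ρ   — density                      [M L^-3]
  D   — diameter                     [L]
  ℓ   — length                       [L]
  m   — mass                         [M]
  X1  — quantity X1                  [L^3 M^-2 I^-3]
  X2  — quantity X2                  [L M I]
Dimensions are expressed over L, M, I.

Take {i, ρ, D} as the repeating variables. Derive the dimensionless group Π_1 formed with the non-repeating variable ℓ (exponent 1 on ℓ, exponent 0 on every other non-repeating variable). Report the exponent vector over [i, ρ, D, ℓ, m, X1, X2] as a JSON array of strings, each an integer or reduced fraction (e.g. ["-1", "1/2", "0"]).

["0", "0", "-1", "1", "0", "0", "0"]

Exponent matrix [L,M,I] × [i,ρ,D,ℓ,m,X1,X2]:
  L: [ 0 -3  1  1  0  3  1]
  M: [ 0  1  0  0  1 -2  1]
  I: [ 1  0  0  0  0 -3  1]
Echelon form has 3 nonzero rows (pivots: i,ρ,D)
Repeat: i,ρ,D; free: ℓ,m,X1,X2
RREF:
  r0: [   1    0    0    0    0   -3    1]
  r1: [   0    1    0    0    1   -2    1]
  r2: [   0    0    1    1    3   -3    4]
Fix exponent of ℓ at 1, m at 0, X1 at 0, X2 at 0; solve each RREF row for its pivot's exponent:
  r0: exp(i) + (0)·1 = 0 ⇒ exp(i) = 0
  r1: exp(ρ) + (0)·1 = 0 ⇒ exp(ρ) = 0
  r2: exp(D) + (1)·1 = 0 ⇒ exp(D) = -1
Π_1 = D^-1 · ℓ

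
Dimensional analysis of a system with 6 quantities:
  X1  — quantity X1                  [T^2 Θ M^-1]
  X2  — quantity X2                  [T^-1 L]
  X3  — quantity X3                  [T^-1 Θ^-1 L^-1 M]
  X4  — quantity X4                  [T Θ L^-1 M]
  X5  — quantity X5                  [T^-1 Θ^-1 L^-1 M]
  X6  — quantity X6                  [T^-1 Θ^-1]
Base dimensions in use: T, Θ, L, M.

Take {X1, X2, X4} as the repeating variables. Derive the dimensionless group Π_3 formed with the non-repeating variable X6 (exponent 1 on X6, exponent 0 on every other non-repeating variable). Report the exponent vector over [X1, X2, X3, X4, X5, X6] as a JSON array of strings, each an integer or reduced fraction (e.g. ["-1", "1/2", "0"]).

["1/2", "1/2", "0", "1/2", "0", "1"]

Dimensional matrix (T×Θ×L×M by X1×X2×X3×X4×X5×X6):
  T: [ 2 -1 -1  1 -1 -1]
  Θ: [ 1  0 -1  1 -1 -1]
  L: [ 0  1 -1 -1 -1  0]
  M: [-1  0  1  1  1  0]
Row reduction gives pivot columns X1,X2,X4; rank = 3
Pivot set = {X1,X2,X4}, free = {X3,X5,X6}
RREF:
  r0: [   1    0   -1    0   -1 -1/2]
  r1: [   0    1   -1    0   -1 -1/2]
  r2: [   0    0    0    1    0 -1/2]
  r3: [   0    0    0    0    0    0]
Fix exponent of X6 at 1, X3 at 0, X5 at 0; solve each RREF row for its pivot's exponent:
  r0: exp(X1) + (-1/2)·1 = 0 ⇒ exp(X1) = 1/2
  r1: exp(X2) + (-1/2)·1 = 0 ⇒ exp(X2) = 1/2
  r2: exp(X4) + (-1/2)·1 = 0 ⇒ exp(X4) = 1/2
Π_3 = X1^(1/2) · X2^(1/2) · X4^(1/2) · X6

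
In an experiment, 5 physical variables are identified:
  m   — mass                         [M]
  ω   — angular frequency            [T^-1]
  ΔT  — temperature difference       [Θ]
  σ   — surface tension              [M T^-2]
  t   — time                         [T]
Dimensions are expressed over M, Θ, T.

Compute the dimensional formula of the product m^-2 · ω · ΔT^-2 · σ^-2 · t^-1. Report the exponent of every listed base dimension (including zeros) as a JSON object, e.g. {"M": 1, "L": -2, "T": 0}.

Write exponents as rows M,Θ,T / cols m,ω,ΔT,σ,t:
  M: [ 1  0  0  1  0]
  Θ: [ 0  0  1  0  0]
  T: [ 0 -1  0 -2  1]
  [M]: (-2)·1+(1)·0+(-2)·0+(-2)·1+(-1)·0 = -4
  [Θ]: (-2)·0+(1)·0+(-2)·1+(-2)·0+(-1)·0 = -2
  [T]: (-2)·0+(1)·-1+(-2)·0+(-2)·-2+(-1)·1 = 2
⇒ M^-4 Θ^-2 T^2

{"M": -4, "Θ": -2, "T": 2}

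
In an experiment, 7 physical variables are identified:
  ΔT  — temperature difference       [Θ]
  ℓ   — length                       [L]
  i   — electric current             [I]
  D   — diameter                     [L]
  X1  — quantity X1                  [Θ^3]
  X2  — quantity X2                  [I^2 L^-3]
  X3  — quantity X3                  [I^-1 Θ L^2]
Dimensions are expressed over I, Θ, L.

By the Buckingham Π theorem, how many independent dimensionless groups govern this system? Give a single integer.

Exponent matrix [I,Θ,L] × [ΔT,ℓ,i,D,X1,X2,X3]:
  I: [ 0  0  1  0  0  2 -1]
  Θ: [ 1  0  0  0  3  0  1]
  L: [ 0  1  0  1  0 -3  2]
RREF → pivots at {ΔT,ℓ,i} ⇒ r = 3
Π count = n − r = 7 − 3 = 4

4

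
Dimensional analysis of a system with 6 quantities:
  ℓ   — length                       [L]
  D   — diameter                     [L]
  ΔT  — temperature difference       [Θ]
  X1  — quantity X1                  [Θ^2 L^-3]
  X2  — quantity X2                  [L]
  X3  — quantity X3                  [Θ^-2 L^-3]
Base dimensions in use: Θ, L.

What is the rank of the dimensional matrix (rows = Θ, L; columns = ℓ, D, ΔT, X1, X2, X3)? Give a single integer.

Write exponents as rows Θ,L / cols ℓ,D,ΔT,X1,X2,X3:
  Θ: [ 0  0  1  2  0 -2]
  L: [ 1  1  0 -3  1 -3]
RREF → pivots at {ℓ,ΔT} ⇒ r = 2

2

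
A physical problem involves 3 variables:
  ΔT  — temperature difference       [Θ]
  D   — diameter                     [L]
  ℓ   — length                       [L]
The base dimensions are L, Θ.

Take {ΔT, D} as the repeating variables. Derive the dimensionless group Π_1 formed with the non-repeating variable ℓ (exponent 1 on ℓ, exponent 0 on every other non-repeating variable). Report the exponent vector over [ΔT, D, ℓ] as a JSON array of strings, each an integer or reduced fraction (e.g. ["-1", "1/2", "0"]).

Exponent matrix [L,Θ] × [ΔT,D,ℓ]:
  L: [ 0  1  1]
  Θ: [ 1  0  0]
RREF → pivots at {ΔT,D} ⇒ r = 2
Repeat: ΔT,D; free: ℓ
RREF:
  r0: [   1    0    0]
  r1: [   0    1    1]
Fix exponent of ℓ at 1; solve each RREF row for its pivot's exponent:
  r0: exp(ΔT) + (0)·1 = 0 ⇒ exp(ΔT) = 0
  r1: exp(D) + (1)·1 = 0 ⇒ exp(D) = -1
Π_1 = D^-1 · ℓ

["0", "-1", "1"]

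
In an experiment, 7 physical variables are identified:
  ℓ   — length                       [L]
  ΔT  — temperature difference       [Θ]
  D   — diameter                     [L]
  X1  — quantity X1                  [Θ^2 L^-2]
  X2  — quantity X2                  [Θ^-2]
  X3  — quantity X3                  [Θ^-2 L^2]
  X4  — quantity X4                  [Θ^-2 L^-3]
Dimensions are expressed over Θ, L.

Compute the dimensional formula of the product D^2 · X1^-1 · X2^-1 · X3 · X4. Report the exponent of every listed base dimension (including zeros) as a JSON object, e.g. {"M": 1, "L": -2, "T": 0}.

Dimensional matrix (Θ×L by ℓ×ΔT×D×X1×X2×X3×X4):
  Θ: [ 0  1  0  2 -2 -2 -2]
  L: [ 1  0  1 -2  0  2 -3]
  [Θ]: (2)·0+(-1)·2+(-1)·-2+(1)·-2+(1)·-2 = -4
  [L]: (2)·1+(-1)·-2+(-1)·0+(1)·2+(1)·-3 = 3
⇒ Θ^-4 L^3

{"Θ": -4, "L": 3}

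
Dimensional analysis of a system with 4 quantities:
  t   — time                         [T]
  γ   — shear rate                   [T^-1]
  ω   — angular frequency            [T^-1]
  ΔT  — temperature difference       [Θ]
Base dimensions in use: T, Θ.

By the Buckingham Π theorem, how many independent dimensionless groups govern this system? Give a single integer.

Exponent matrix [T,Θ] × [t,γ,ω,ΔT]:
  T: [ 1 -1 -1  0]
  Θ: [ 0  0  0  1]
Echelon form has 2 nonzero rows (pivots: t,ΔT)
4 vars − rank 2 = 2 Π groups

2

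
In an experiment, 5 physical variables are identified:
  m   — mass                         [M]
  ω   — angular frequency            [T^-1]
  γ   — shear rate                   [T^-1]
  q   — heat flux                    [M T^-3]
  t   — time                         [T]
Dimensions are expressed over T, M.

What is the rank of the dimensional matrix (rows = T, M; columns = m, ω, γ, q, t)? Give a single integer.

Write exponents as rows T,M / cols m,ω,γ,q,t:
  T: [ 0 -1 -1 -3  1]
  M: [ 1  0  0  1  0]
RREF → pivots at {m,ω} ⇒ r = 2

2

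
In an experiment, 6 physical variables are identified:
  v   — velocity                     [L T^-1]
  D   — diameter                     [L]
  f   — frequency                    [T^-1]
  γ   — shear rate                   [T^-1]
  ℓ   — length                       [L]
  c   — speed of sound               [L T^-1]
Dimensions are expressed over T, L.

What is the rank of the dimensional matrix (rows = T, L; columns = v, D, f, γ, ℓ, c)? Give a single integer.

2

Write exponents as rows T,L / cols v,D,f,γ,ℓ,c:
  T: [-1  0 -1 -1  0 -1]
  L: [ 1  1  0  0  1  1]
Echelon form has 2 nonzero rows (pivots: v,D)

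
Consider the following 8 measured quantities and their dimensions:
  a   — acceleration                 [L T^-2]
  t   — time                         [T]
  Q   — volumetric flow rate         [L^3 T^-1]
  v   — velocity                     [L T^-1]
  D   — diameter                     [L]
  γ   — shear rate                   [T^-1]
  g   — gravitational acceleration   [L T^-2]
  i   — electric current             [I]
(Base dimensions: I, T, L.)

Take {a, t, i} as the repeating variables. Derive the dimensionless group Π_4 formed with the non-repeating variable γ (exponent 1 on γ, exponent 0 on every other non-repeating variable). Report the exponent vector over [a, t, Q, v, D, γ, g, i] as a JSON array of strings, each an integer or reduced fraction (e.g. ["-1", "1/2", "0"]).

Exponent matrix [I,T,L] × [a,t,Q,v,D,γ,g,i]:
  I: [ 0  0  0  0  0  0  0  1]
  T: [-2  1 -1 -1  0 -1 -2  0]
  L: [ 1  0  3  1  1  0  1  0]
Echelon form has 3 nonzero rows (pivots: a,t,i)
Repeat: a,t,i; free: Q,v,D,γ,g
RREF:
  r0: [   1    0    3    1    1    0    1    0]
  r1: [   0    1    5    1    2   -1    0    0]
  r2: [   0    0    0    0    0    0    0    1]
Fix exponent of γ at 1, Q at 0, v at 0, D at 0, g at 0; solve each RREF row for its pivot's exponent:
  r0: exp(a) + (0)·1 = 0 ⇒ exp(a) = 0
  r1: exp(t) + (-1)·1 = 0 ⇒ exp(t) = 1
  r2: exp(i) + (0)·1 = 0 ⇒ exp(i) = 0
Π_4 = t · γ

["0", "1", "0", "0", "0", "1", "0", "0"]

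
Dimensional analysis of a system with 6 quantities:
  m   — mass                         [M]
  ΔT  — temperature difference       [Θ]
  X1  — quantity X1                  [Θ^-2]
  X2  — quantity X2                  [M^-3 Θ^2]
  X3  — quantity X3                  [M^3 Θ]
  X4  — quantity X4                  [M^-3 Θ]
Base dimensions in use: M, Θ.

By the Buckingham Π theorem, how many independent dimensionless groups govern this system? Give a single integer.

4

Dimensional matrix (M×Θ by m×ΔT×X1×X2×X3×X4):
  M: [ 1  0  0 -3  3 -3]
  Θ: [ 0  1 -2  2  1  1]
Echelon form has 2 nonzero rows (pivots: m,ΔT)
Π count = n − r = 6 − 2 = 4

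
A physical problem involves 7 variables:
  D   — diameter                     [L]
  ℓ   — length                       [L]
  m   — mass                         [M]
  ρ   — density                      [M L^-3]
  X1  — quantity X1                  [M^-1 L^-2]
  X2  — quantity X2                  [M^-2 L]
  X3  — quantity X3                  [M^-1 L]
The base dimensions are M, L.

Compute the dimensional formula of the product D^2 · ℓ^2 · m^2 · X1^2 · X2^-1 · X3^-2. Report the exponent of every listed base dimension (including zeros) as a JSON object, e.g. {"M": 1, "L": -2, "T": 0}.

Dimensional matrix (M×L by D×ℓ×m×ρ×X1×X2×X3):
  M: [ 0  0  1  1 -1 -2 -1]
  L: [ 1  1  0 -3 -2  1  1]
  [M]: (2)·0+(2)·0+(2)·1+(2)·-1+(-1)·-2+(-2)·-1 = 4
  [L]: (2)·1+(2)·1+(2)·0+(2)·-2+(-1)·1+(-2)·1 = -3
⇒ M^4 L^-3

{"M": 4, "L": -3}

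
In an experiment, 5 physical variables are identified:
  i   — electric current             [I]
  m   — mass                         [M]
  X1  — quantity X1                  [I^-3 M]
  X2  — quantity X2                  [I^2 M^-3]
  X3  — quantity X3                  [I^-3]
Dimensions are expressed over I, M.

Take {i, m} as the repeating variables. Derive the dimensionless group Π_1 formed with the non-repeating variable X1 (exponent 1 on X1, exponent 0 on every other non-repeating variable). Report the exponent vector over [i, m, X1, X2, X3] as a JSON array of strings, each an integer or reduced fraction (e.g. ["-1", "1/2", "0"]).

["3", "-1", "1", "0", "0"]

Exponent matrix [I,M] × [i,m,X1,X2,X3]:
  I: [ 1  0 -3  2 -3]
  M: [ 0  1  1 -3  0]
Echelon form has 2 nonzero rows (pivots: i,m)
Repeat: i,m; free: X1,X2,X3
RREF:
  r0: [   1    0   -3    2   -3]
  r1: [   0    1    1   -3    0]
Fix exponent of X1 at 1, X2 at 0, X3 at 0; solve each RREF row for its pivot's exponent:
  r0: exp(i) + (-3)·1 = 0 ⇒ exp(i) = 3
  r1: exp(m) + (1)·1 = 0 ⇒ exp(m) = -1
Π_1 = i^3 · m^-1 · X1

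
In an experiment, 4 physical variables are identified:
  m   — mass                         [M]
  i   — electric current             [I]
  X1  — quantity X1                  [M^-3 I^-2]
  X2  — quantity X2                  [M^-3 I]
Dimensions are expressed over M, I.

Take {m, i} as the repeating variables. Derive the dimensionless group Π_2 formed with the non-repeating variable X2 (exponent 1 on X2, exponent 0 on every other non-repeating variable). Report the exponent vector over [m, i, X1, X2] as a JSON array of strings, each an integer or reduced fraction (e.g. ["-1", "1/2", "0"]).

["3", "-1", "0", "1"]

Write exponents as rows M,I / cols m,i,X1,X2:
  M: [ 1  0 -3 -3]
  I: [ 0  1 -2  1]
Echelon form has 2 nonzero rows (pivots: m,i)
Pivot set = {m,i}, free = {X1,X2}
RREF:
  r0: [   1    0   -3   -3]
  r1: [   0    1   -2    1]
Fix exponent of X2 at 1, X1 at 0; solve each RREF row for its pivot's exponent:
  r0: exp(m) + (-3)·1 = 0 ⇒ exp(m) = 3
  r1: exp(i) + (1)·1 = 0 ⇒ exp(i) = -1
Π_2 = m^3 · i^-1 · X2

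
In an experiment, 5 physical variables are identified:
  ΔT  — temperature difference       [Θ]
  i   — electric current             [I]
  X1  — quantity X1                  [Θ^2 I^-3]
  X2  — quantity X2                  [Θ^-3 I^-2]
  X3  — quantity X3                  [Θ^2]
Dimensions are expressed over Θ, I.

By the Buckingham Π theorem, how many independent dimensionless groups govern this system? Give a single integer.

Dimensional matrix (Θ×I by ΔT×i×X1×X2×X3):
  Θ: [ 1  0  2 -3  2]
  I: [ 0  1 -3 -2  0]
RREF → pivots at {ΔT,i} ⇒ r = 2
n=5, r=2 ⇒ 3 dimensionless groups

3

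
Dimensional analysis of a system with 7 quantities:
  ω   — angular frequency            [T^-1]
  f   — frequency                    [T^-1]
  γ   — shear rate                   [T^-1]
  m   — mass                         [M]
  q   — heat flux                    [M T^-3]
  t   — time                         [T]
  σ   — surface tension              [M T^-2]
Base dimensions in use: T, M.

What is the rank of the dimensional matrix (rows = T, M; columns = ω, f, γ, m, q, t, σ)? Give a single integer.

2

Exponent matrix [T,M] × [ω,f,γ,m,q,t,σ]:
  T: [-1 -1 -1  0 -3  1 -2]
  M: [ 0  0  0  1  1  0  1]
RREF → pivots at {ω,m} ⇒ r = 2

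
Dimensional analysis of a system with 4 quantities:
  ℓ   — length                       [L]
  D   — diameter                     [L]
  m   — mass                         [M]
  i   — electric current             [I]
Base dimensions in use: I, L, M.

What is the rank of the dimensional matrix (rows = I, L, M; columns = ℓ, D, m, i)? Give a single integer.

Dimensional matrix (I×L×M by ℓ×D×m×i):
  I: [ 0  0  0  1]
  L: [ 1  1  0  0]
  M: [ 0  0  1  0]
Echelon form has 3 nonzero rows (pivots: ℓ,m,i)

3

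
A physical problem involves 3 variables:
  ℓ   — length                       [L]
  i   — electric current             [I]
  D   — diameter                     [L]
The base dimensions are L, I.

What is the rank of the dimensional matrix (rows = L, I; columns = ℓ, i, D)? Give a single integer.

2

Dimensional matrix (L×I by ℓ×i×D):
  L: [ 1  0  1]
  I: [ 0  1  0]
Row reduction gives pivot columns ℓ,i; rank = 2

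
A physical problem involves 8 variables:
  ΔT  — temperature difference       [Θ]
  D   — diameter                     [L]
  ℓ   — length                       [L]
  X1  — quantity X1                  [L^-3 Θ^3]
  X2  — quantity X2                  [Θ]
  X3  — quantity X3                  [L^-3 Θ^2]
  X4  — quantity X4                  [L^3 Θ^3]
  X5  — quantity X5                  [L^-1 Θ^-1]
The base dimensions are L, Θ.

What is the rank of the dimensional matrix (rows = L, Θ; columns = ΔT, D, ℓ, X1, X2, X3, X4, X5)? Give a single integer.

Exponent matrix [L,Θ] × [ΔT,D,ℓ,X1,X2,X3,X4,X5]:
  L: [ 0  1  1 -3  0 -3  3 -1]
  Θ: [ 1  0  0  3  1  2  3 -1]
Echelon form has 2 nonzero rows (pivots: ΔT,D)

2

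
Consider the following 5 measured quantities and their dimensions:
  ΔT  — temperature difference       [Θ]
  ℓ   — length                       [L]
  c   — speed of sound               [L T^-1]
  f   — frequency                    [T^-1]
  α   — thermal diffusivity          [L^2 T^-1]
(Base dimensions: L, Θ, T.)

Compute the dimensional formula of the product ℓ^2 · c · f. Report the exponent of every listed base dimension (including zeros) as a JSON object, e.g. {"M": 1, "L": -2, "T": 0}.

Exponent matrix [L,Θ,T] × [ΔT,ℓ,c,f,α]:
  L: [ 0  1  1  0  2]
  Θ: [ 1  0  0  0  0]
  T: [ 0  0 -1 -1 -1]
  [L]: (2)·1+(1)·1+(1)·0 = 3
  [Θ]: (2)·0+(1)·0+(1)·0 = 0
  [T]: (2)·0+(1)·-1+(1)·-1 = -2
⇒ L^3 T^-2

{"L": 3, "Θ": 0, "T": -2}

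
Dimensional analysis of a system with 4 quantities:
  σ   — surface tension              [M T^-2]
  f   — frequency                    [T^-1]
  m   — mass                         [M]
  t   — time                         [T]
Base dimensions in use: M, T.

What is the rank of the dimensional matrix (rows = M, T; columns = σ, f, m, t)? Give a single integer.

Exponent matrix [M,T] × [σ,f,m,t]:
  M: [ 1  0  1  0]
  T: [-2 -1  0  1]
Row reduction gives pivot columns σ,f; rank = 2

2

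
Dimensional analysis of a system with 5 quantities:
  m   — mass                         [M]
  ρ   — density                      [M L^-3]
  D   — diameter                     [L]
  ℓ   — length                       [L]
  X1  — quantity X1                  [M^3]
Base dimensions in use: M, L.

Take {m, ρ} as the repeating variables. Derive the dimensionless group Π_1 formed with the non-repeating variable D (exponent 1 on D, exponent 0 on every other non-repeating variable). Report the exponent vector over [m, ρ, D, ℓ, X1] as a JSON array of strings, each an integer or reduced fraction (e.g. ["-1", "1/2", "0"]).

Exponent matrix [M,L] × [m,ρ,D,ℓ,X1]:
  M: [ 1  1  0  0  3]
  L: [ 0 -3  1  1  0]
Row reduction gives pivot columns m,ρ; rank = 2
Repeat: m,ρ; free: D,ℓ,X1
RREF:
  r0: [   1    0  1/3  1/3    3]
  r1: [   0    1 -1/3 -1/3    0]
Fix exponent of D at 1, ℓ at 0, X1 at 0; solve each RREF row for its pivot's exponent:
  r0: exp(m) + (1/3)·1 = 0 ⇒ exp(m) = -1/3
  r1: exp(ρ) + (-1/3)·1 = 0 ⇒ exp(ρ) = 1/3
Π_1 = m^(-1/3) · ρ^(1/3) · D

["-1/3", "1/3", "1", "0", "0"]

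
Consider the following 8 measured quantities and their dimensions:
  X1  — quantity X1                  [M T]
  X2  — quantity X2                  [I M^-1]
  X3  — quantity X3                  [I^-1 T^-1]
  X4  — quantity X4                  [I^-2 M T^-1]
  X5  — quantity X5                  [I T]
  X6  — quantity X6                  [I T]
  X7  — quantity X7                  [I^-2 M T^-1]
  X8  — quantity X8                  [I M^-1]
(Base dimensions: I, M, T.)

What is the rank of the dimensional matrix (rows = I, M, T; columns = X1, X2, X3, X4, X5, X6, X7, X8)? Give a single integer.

Write exponents as rows I,M,T / cols X1,X2,X3,X4,X5,X6,X7,X8:
  I: [ 0  1 -1 -2  1  1 -2  1]
  M: [ 1 -1  0  1  0  0  1 -1]
  T: [ 1  0 -1 -1  1  1 -1  0]
Echelon form has 2 nonzero rows (pivots: X1,X2)

2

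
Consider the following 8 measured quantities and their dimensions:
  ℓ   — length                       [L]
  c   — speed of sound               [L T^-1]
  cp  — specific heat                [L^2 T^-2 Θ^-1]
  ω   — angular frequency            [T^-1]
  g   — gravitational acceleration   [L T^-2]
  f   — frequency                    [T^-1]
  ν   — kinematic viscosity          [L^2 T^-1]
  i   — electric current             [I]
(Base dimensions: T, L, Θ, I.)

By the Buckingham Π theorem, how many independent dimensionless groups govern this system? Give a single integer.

4

Dimensional matrix (T×L×Θ×I by ℓ×c×cp×ω×g×f×ν×i):
  T: [ 0 -1 -2 -1 -2 -1 -1  0]
  L: [ 1  1  2  0  1  0  2  0]
  Θ: [ 0  0 -1  0  0  0  0  0]
  I: [ 0  0  0  0  0  0  0  1]
Echelon form has 4 nonzero rows (pivots: ℓ,c,cp,i)
8 vars − rank 4 = 4 Π groups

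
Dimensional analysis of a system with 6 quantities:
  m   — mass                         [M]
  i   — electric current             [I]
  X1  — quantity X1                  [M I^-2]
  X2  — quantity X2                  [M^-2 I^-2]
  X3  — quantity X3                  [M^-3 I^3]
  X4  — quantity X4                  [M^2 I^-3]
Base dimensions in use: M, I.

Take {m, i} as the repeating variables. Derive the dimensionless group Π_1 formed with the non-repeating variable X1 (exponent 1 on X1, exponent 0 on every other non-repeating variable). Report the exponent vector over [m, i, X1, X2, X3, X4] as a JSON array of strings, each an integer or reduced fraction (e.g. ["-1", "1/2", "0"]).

Exponent matrix [M,I] × [m,i,X1,X2,X3,X4]:
  M: [ 1  0  1 -2 -3  2]
  I: [ 0  1 -2 -2  3 -3]
RREF → pivots at {m,i} ⇒ r = 2
Repeat: m,i; free: X1,X2,X3,X4
RREF:
  r0: [   1    0    1   -2   -3    2]
  r1: [   0    1   -2   -2    3   -3]
Fix exponent of X1 at 1, X2 at 0, X3 at 0, X4 at 0; solve each RREF row for its pivot's exponent:
  r0: exp(m) + (1)·1 = 0 ⇒ exp(m) = -1
  r1: exp(i) + (-2)·1 = 0 ⇒ exp(i) = 2
Π_1 = m^-1 · i^2 · X1

["-1", "2", "1", "0", "0", "0"]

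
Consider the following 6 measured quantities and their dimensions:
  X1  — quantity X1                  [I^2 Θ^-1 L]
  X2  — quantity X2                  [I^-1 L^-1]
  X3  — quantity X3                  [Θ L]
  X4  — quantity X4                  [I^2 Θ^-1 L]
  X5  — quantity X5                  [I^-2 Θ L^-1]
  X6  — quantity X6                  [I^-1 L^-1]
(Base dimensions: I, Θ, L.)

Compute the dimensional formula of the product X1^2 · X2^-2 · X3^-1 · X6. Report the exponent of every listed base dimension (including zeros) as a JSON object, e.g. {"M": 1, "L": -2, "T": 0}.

{"I": 5, "Θ": -3, "L": 2}

Write exponents as rows I,Θ,L / cols X1,X2,X3,X4,X5,X6:
  I: [ 2 -1  0  2 -2 -1]
  Θ: [-1  0  1 -1  1  0]
  L: [ 1 -1  1  1 -1 -1]
  [I]: (2)·2+(-2)·-1+(-1)·0+(1)·-1 = 5
  [Θ]: (2)·-1+(-2)·0+(-1)·1+(1)·0 = -3
  [L]: (2)·1+(-2)·-1+(-1)·1+(1)·-1 = 2
⇒ I^5 Θ^-3 L^2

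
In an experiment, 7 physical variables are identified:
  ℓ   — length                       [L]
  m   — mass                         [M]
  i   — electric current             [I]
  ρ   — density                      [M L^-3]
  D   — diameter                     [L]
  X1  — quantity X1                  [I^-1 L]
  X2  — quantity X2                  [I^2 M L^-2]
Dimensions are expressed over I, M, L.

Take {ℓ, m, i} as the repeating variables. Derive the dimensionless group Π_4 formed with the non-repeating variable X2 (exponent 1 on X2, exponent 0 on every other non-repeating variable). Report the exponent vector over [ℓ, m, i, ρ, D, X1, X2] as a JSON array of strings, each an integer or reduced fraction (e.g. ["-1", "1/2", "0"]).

Exponent matrix [I,M,L] × [ℓ,m,i,ρ,D,X1,X2]:
  I: [ 0  0  1  0  0 -1  2]
  M: [ 0  1  0  1  0  0  1]
  L: [ 1  0  0 -3  1  1 -2]
Echelon form has 3 nonzero rows (pivots: ℓ,m,i)
Repeat: ℓ,m,i; free: ρ,D,X1,X2
RREF:
  r0: [   1    0    0   -3    1    1   -2]
  r1: [   0    1    0    1    0    0    1]
  r2: [   0    0    1    0    0   -1    2]
Fix exponent of X2 at 1, ρ at 0, D at 0, X1 at 0; solve each RREF row for its pivot's exponent:
  r0: exp(ℓ) + (-2)·1 = 0 ⇒ exp(ℓ) = 2
  r1: exp(m) + (1)·1 = 0 ⇒ exp(m) = -1
  r2: exp(i) + (2)·1 = 0 ⇒ exp(i) = -2
Π_4 = ℓ^2 · m^-1 · i^-2 · X2

["2", "-1", "-2", "0", "0", "0", "1"]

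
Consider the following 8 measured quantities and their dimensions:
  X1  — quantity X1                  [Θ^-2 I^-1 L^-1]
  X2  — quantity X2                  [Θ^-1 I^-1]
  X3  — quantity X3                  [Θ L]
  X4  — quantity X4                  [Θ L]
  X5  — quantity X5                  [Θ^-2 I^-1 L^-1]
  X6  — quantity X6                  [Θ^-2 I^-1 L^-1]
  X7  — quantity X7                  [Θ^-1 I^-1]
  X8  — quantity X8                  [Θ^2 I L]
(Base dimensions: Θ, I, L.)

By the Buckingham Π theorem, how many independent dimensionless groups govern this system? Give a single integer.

6

Write exponents as rows Θ,I,L / cols X1,X2,X3,X4,X5,X6,X7,X8:
  Θ: [-2 -1  1  1 -2 -2 -1  2]
  I: [-1 -1  0  0 -1 -1 -1  1]
  L: [-1  0  1  1 -1 -1  0  1]
RREF → pivots at {X1,X2} ⇒ r = 2
n=8, r=2 ⇒ 6 dimensionless groups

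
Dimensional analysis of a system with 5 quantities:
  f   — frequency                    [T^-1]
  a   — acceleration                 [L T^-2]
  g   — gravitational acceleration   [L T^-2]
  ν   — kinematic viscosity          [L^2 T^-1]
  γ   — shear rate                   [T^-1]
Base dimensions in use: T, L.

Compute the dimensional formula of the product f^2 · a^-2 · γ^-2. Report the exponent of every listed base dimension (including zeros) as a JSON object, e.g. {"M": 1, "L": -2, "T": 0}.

Exponent matrix [T,L] × [f,a,g,ν,γ]:
  T: [-1 -2 -2 -1 -1]
  L: [ 0  1  1  2  0]
  [T]: (2)·-1+(-2)·-2+(-2)·-1 = 4
  [L]: (2)·0+(-2)·1+(-2)·0 = -2
⇒ T^4 L^-2

{"T": 4, "L": -2}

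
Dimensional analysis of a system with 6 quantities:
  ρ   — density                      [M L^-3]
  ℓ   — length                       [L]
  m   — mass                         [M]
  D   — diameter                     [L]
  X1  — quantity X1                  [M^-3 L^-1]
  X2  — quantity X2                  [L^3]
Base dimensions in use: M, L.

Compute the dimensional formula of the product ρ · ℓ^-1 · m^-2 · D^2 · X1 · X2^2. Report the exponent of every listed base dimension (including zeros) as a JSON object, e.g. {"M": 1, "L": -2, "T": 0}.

{"M": -4, "L": 3}

Exponent matrix [M,L] × [ρ,ℓ,m,D,X1,X2]:
  M: [ 1  0  1  0 -3  0]
  L: [-3  1  0  1 -1  3]
  [M]: (1)·1+(-1)·0+(-2)·1+(2)·0+(1)·-3+(2)·0 = -4
  [L]: (1)·-3+(-1)·1+(-2)·0+(2)·1+(1)·-1+(2)·3 = 3
⇒ M^-4 L^3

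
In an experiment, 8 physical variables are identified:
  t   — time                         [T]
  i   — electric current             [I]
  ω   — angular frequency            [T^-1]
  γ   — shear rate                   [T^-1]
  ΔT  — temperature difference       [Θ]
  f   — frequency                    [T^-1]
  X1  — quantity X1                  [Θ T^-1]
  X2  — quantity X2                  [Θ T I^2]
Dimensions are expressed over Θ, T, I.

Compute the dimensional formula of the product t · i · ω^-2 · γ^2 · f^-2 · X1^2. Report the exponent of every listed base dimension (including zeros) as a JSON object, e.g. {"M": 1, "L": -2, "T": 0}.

Exponent matrix [Θ,T,I] × [t,i,ω,γ,ΔT,f,X1,X2]:
  Θ: [ 0  0  0  0  1  0  1  1]
  T: [ 1  0 -1 -1  0 -1 -1  1]
  I: [ 0  1  0  0  0  0  0  2]
  [Θ]: (1)·0+(1)·0+(-2)·0+(2)·0+(-2)·0+(2)·1 = 2
  [T]: (1)·1+(1)·0+(-2)·-1+(2)·-1+(-2)·-1+(2)·-1 = 1
  [I]: (1)·0+(1)·1+(-2)·0+(2)·0+(-2)·0+(2)·0 = 1
⇒ Θ^2 T I

{"Θ": 2, "T": 1, "I": 1}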